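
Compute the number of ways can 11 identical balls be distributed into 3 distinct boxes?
78

Solution: C(11+3-1, 3-1) = C(13, 2) = 78.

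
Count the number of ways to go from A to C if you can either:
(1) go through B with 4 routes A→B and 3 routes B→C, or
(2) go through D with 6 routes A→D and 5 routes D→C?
Route via B: 4×3=12. Route via D: 6×5=30. Total: 42.

Answer: 42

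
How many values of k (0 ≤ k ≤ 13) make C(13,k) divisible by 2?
6

Checking C(13,k) mod 2 for k = 0..13: divisible at k = 2, 3, 6, 7, 10, 11. That's 6 values.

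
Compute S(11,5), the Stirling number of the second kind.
246,730

Reasoning: Using the Stirling recurrence: S(n,k) = k·S(n-1,k) + S(n-1,k-1)
S(11,5) = 5·S(10,5) + S(10,4)
         = 5·42525 + 34105
         = 212625 + 34105
         = 246,730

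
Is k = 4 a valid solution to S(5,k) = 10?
Yes

S(5,4) = 4·S(4,4) + S(4,3) = 4·1 + 6 = 10, which equals 10.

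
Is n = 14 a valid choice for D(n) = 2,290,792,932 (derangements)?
No
D(14) = (14-1)·[D(13) + D(12)] = 13·[2,290,792,932 + 176,214,841] = 32,071,101,049, which does not equal 2,290,792,932.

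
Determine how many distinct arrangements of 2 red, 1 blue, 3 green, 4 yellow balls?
12,600

Explanation: Multinomial: 10!/(2! × 1! × 3! × 4!) = 12,600.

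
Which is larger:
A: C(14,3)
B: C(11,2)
A

Working:
A=C(14,3)=364, B=C(11,2)=55.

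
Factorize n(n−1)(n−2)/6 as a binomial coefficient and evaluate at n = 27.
C(n,3); C(27,3) = 2,925

n(n−1)(n−2)/6 = n!/(3!(n−3)!) = C(n,3). At n = 27: C(27,3) = 2,925.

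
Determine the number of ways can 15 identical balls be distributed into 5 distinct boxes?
3,876

Reasoning: C(15+5-1, 5-1) = C(19, 4) = 3,876.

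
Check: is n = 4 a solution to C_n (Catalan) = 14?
Yes

Working:
C_4 = C(8,4)/(4+1) = 70/5 = 14, which equals 14.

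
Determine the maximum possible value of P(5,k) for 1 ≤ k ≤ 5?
P(5,k) increases in k, so maximum at k = 5: 5! = 120.
Final answer: 120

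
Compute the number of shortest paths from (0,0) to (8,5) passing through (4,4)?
350

Working:
To (4,4): C(8,4)=70. From there: C(5,4)=5. Total: 350.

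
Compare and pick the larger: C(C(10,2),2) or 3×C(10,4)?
C(C(10,2),2)

C(C(10,2),2)=990, 3×C(10,4)=630.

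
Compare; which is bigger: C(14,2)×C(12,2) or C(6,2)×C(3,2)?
C(14,2)×C(12,2)

C(14,2)×C(12,2)=6,006, C(6,2)×C(3,2)=45.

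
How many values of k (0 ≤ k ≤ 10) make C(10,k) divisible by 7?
3

Explanation: Checking C(10,k) mod 7 for k = 0..10: divisible at k = 4, 5, 6. That's 3 values.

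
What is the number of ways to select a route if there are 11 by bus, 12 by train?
By the addition principle: 11 + 12 = 23.
Final answer: 23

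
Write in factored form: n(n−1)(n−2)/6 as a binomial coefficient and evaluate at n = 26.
C(n,3); C(26,3) = 2,600

Working:
n(n−1)(n−2)/6 = n!/(3!(n−3)!) = C(n,3). At n = 26: C(26,3) = 2,600.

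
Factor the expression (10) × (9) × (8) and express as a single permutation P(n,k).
P(10,3) = 10!/(7)!

Solution: Product of 3 consecutive descending integers starting at 10: P(10,3) = 10!/7! = 720.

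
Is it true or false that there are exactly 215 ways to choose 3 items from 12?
False

Explanation: C(12,3) = 220 ≠ 215.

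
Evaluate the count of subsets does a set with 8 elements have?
256

Reasoning: Each element can be included or excluded: 2^8 = 256.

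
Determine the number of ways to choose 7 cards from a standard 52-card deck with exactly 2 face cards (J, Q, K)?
12 face cards and 40 non-face cards: C(12,2) × C(40,5) = 66 × 658,008 = 43,428,528.

Answer: 43,428,528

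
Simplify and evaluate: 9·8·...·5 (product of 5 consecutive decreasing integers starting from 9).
15,120

Explanation: This is P(9,5) = 9!/(4)! = 15,120.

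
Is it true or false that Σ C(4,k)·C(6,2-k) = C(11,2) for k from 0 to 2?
Vandermonde's identity gives C(10,2) = 45; RHS C(11,2) = 55.
Final answer: False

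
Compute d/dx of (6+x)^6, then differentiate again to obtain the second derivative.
First derivative: 6(6+x)^{5}. Second derivative: 6·5·(6+x)^{4} = 30(6+x)^{4}.

Answer: 30(6+x)^4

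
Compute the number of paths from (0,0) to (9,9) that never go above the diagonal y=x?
4,862
Counted by the Catalan number C_9: C_9 = C(18,9)/(9+1) = 48,620/10 = 4,862.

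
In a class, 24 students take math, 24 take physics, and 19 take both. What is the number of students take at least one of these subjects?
29

Working:
|A∪B| = |A|+|B|-|A∩B| = 24+24-19 = 29.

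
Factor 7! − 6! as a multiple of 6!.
6 × 6! = 4,320

Explanation: 7! − 6! = 7·6! − 6! = (7 − 1)·6! = 6 × 6! = 4,320.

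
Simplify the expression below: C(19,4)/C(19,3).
4

Reasoning: C(n,k+1)/C(n,k) = (n−k)/(k+1). Here (19−3)/(3+1) = 16/4 = 4.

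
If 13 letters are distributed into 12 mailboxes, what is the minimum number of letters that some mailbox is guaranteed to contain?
Pigeonhole: ⌈13/12⌉ = 2.
Final answer: 2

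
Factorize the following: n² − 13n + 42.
(n − 6)(n − 7)
Seek roots whose sum is 13 and product is 42: (6, 7). So n² − 13n + 42 = (n − 6)(n − 7).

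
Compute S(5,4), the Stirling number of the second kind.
10

Using the Stirling recurrence: S(n,k) = k·S(n-1,k) + S(n-1,k-1)
S(5,4) = 4·S(4,4) + S(4,3)
         = 4·1 + 6
         = 4 + 6
         = 10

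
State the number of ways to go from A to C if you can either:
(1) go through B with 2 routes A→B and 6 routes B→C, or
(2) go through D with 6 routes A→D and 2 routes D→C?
Route via B: 2×6=12. Route via D: 6×2=12. Total: 24.

Answer: 24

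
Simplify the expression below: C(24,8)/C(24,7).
C(n,k+1)/C(n,k) = (n−k)/(k+1). Here (24−7)/(7+1) = 17/8 = 17/8.
Final answer: 17/8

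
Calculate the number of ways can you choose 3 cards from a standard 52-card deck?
22,100
C(52,3) = 22,100.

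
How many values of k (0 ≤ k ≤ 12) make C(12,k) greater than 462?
5

Reasoning: Row 12 is unimodal and symmetric about k=12/2. C(12,3)=220 ≤ 462; C(12,4)=495 > 462; by symmetry C(12,k) > 462 for k = 4..8. That's 8 - 4 + 1 = 5 values.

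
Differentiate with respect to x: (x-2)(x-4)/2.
(2x - 6)/2

Explanation: d/dx[(x-2)(x-4)] = (x-4) + (x-2) = 2x - 6. Dividing by 2 gives (2x - 6)/2.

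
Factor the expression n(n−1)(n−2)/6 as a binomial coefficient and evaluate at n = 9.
n(n−1)(n−2)/6 = n!/(3!(n−3)!) = C(n,3). At n = 9: C(9,3) = 84.

Answer: C(n,3); C(9,3) = 84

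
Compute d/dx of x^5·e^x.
(5x^4 + x^5)e^x

Product rule: d/dx[x^5]·e^x + x^5·d/dx[e^x] = 5x^{4}e^x + x^5e^x.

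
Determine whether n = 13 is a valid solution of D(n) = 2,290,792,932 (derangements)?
Yes

Solution: D(13) = (13-1)·[D(12) + D(11)] = 12·[176,214,841 + 14,684,570] = 2,290,792,932, which equals 2,290,792,932.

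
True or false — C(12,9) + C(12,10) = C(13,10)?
True

Pascal's identity: LHS = 220 + 66 = 286; RHS = C(13,10) = 286. Both sides agree, so the statement holds.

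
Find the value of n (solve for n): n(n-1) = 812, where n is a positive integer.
29
n² − n − 812 = 0, so n = (1 ± √(1 + 4·812))/2 = (1 ± √3,249)/2 = (1 ± 57)/2, i.e. n = 29 or n = -28. Taking the positive root, n = 29 (check: 29×28 = 812).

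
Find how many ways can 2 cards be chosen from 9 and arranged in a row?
72
P(9,2) = 9!/(9-2)! = 72.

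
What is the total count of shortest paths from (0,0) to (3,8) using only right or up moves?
165
Choose 3 rights from 11 moves: C(11,3) = 165.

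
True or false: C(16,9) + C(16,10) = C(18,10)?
False

Explanation: Pascal's identity gives C(17,10) = 19,448, whereas C(18,10) = 43,758.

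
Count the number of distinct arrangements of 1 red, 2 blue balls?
3
Multinomial: 3!/(1! × 2!) = 3.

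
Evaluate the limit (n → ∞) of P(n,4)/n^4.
1

Reasoning: P(n,4) = n(n-1)(n-2)(n-3) ≈ n^4 for large n. Limit = 1.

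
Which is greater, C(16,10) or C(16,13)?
C(16,10)=8,008, C(16,13)=560.

Answer: C(16,10)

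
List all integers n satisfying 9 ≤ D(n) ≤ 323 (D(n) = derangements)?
4, 5, 6

Using D(n) = (n−1)[D(n−1) + D(n−2)] with D(1)=0, D(2)=1: D(3)=2; D(4)=9; D(5)=44; D(6)=265; D(7)=1,854. So valid n = 4, 5, 6.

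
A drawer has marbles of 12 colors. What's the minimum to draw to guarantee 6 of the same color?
61

Explanation: Worst case: 5 of each = 60. One more: 61.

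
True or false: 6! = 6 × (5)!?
By definition n! = n × (n-1)!, so 6! = 6 × 5!.

Answer: True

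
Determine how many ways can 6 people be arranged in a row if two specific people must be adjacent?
240

Explanation: Treat pair as unit: (6-1)! arrangements × 2 internal orders = 240.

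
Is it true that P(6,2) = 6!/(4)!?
True

Permutation formula P(n,k) = n!/(n-k)!: 6!/4! = 720/24 = 30 = P(6,2). The statement holds.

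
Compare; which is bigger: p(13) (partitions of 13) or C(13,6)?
C(13,6)

Pentagonal recurrence p(n) = p(n−1) + p(n−2) − p(n−5) − p(n−7) + …: p(13) = p(12) + p(11) − p(8) − p(6) + p(1) = 77 + 56 − 22 − 11 + 1 = 101; C(13,6) = 1,716.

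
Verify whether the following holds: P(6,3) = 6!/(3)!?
True

Permutation formula P(n,k) = n!/(n-k)!: 6!/3! = 720/6 = 120 = P(6,3). The statement holds.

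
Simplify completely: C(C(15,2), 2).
5,460

Solution: C(15,2) = 105, then C(105, 2) = 5,460.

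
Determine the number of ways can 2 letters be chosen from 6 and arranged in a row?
30

P(6,2) = 6!/(6-2)! = 30.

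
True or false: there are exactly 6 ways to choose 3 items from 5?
False

C(5,3) = 10 ≠ 6.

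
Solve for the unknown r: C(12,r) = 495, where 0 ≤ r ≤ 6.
C(12,r) is increasing for 0 ≤ r ≤ 6. Stepping up (C(12,r+1) = C(12,r)·(12−r)/(r+1)): C(12,1) = 12, C(12,2) = 66, C(12,3) = 220, C(12,4) = 495 ✓. So r = 4.
Final answer: 4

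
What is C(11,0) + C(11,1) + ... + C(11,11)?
2,048
Sum of binomial coefficients = 2^11 = 2,048.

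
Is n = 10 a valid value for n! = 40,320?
No

Solution: 10! = 10·9! = 10·362,880 = 3,628,800, which does not equal 40,320.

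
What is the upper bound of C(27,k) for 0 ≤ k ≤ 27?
20,058,300

Solution: Maximum at k = 13 or k = 14: C(27,13) = 20,058,300.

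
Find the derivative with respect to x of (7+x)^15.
15(7+x)^14
Using the power rule: d/dx (7+x)^15 = 15(7+x)^{14}.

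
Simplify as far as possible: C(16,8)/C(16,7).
9/8
C(n,k+1)/C(n,k) = (n−k)/(k+1). Here (16−7)/(7+1) = 9/8 = 9/8.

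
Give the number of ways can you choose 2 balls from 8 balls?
28

C(8,2) = 8! / (2! × (8-2)!)
         = 8! / (2! × 6!)
         = 28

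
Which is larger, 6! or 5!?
6!

Working:
6!=720, 5!=120. 6! > 5!.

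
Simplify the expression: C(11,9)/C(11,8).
1/3

Explanation: C(n,k+1)/C(n,k) = (n−k)/(k+1). Here (11−8)/(8+1) = 3/9 = 1/3.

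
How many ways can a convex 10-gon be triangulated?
1,430

Explanation: Using the Catalan number formula: C_n = C(2n, n) / (n+1)
C_8 = C(16, 8) / (8+1)
     = 12870 / 9
     = 1,430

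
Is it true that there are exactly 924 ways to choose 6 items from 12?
True

Working:
C(12,6) = 924.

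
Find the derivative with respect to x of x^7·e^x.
(7x^6 + x^7)e^x

Product rule: d/dx[x^7]·e^x + x^7·d/dx[e^x] = 7x^{6}e^x + x^7e^x.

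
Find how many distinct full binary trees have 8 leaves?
429

Using the Catalan number formula: C_n = C(2n, n) / (n+1)
C_7 = C(14, 7) / (7+1)
     = 3432 / 8
     = 429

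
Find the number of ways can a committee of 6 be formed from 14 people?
3,003

Solution: C(14,6) = 14! / (6! × (14-6)!)
         = 14! / (6! × 8!)
         = 3,003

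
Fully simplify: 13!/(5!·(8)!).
This is C(13,5) = 1,287.

Answer: 1,287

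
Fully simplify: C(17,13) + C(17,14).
3,060

Solution: By Pascal's identity: C(18,14) = 3,060.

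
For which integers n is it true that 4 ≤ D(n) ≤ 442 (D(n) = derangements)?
Using D(n) = (n−1)[D(n−1) + D(n−2)] with D(1)=0, D(2)=1: D(3)=2; D(4)=9; D(5)=44; D(6)=265; D(7)=1,854. So valid n = 4, 5, 6.
Final answer: 4, 5, 6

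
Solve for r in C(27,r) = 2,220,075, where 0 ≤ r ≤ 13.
8

Explanation: C(27,r) is increasing for 0 ≤ r ≤ 13. Stepping up (C(27,r+1) = C(27,r)·(27−r)/(r+1)): C(27,1) = 27, C(27,2) = 351, C(27,3) = 2,925, C(27,4) = 17,550, C(27,5) = 80,730, C(27,6) = 296,010, C(27,7) = 888,030, C(27,8) = 2,220,075 ✓. So r = 8.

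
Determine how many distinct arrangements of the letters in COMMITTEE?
45,360

Explanation: Word has 9 letters (C=1, O=1, M=2, I=1, T=2, E=2). Arrangements: 9!/Π(k!) = 45,360.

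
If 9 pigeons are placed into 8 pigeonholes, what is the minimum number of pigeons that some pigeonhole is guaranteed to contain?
2

Reasoning: Pigeonhole: ⌈9/8⌉ = 2.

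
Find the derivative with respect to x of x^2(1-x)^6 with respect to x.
Product rule: 2x^{1}(1-x)^{6} + x^2·(-6)(1-x)^{5}.

Answer: 2x^1(1-x)^6 - 6x^2(1-x)^5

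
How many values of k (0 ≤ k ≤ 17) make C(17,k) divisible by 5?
6

Working:
Checking C(17,k) mod 5 for k = 0..17: divisible at k = 3, 4, 8, 9, 13, 14. That's 6 values.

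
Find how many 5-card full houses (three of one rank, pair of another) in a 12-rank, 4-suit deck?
3,168

Reasoning: Triple rank: 12. Triple suits: C(4,3)=4. Pair rank: 11. Pair suits: C(4,2)=6. Total: 3,168.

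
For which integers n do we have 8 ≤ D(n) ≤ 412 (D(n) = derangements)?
4, 5, 6
Using D(n) = (n−1)[D(n−1) + D(n−2)] with D(1)=0, D(2)=1: D(3)=2; D(4)=9; D(5)=44; D(6)=265; D(7)=1,854. So valid n = 4, 5, 6.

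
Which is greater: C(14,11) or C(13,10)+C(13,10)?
C(13,10)+C(13,10)

Reasoning: C(14,11)=364; C(13,10)+C(13,10)=286+286=572.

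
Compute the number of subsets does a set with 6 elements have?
64

Reasoning: Each element can be included or excluded: 2^6 = 64.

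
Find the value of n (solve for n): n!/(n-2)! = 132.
n!/(n-2)! = n×(n-1), a product of 2 consecutive integers ≈ (n−0.5)^2. 132^(1/2) + 0.5 ≈ 12.0; check n = 12: 12×11 = 132 ✓. So n = 12.
Final answer: 12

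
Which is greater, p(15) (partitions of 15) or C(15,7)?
C(15,7)

Reasoning: Pentagonal recurrence p(n) = p(n−1) + p(n−2) − p(n−5) − p(n−7) + …: p(15) = p(14) + p(13) − p(10) − p(8) + p(3) + p(0) = 135 + 101 − 42 − 22 + 3 + 1 = 176; C(15,7) = 6,435.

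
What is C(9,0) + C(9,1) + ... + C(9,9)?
Sum of binomial coefficients = 2^9 = 512.
Final answer: 512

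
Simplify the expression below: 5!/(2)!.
This equals 5×4×3 = 60.

Answer: 60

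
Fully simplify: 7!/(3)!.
840

Explanation: This equals 7×6×...×4 = 840.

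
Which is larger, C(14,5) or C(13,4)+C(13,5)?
Equal

Explanation: By Pascal's identity: C(14,5) = C(13,4)+C(13,5) = 2,002. Equal.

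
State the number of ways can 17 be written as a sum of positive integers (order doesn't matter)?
297

Solution: Pentagonal recurrence p(n) = p(n−1) + p(n−2) − p(n−5) − p(n−7) + …: p(17) = p(16) + p(15) − p(12) − p(10) + p(5) + p(2) = 231 + 176 − 77 − 42 + 7 + 2 = 297.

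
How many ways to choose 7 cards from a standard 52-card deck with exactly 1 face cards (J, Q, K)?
46,060,560

Solution: 12 face cards and 40 non-face cards: C(12,1) × C(40,6) = 12 × 3,838,380 = 46,060,560.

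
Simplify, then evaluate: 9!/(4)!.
15,120

Explanation: This equals 9×8×...×5 = 15,120.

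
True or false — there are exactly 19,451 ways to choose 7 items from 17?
False

Reasoning: C(17,7) = 19,448 ≠ 19451.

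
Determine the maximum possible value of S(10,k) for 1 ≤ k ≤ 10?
42,525

Working:
Row S(10,k) for k = 1..10 (via S(n,k) = k·S(n−1,k) + S(n−1,k−1)): 1, 511, 9,330, 34,105, 42,525, 22,827, 5,880, 750, 45, 1. The row is unimodal; maximum at k = 5: 42,525.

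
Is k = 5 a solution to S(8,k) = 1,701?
No

Working:
S(8,5) = 5·S(7,5) + S(7,4) = 5·140 + 350 = 1,050, which does not equal 1,701.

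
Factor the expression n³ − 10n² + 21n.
n(n − 3)(n − 7)

Explanation: n³ − 10n² + 21n = n(n² − 10n + 21) = n(n − 3)(n − 7).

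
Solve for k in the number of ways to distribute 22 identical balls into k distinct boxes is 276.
3

Reasoning: Stars and bars: the count is C(22+k−1, k−1), increasing in k. k=2: C(23,1) = 23, k=3: C(24,2) = 276 ✓. So k = 3.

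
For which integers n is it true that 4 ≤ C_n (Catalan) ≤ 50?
3, 4, 5

Solution: C_2=2; C_3=5; C_4=14; C_5=42; C_6=132. So valid n = 3, 4, 5.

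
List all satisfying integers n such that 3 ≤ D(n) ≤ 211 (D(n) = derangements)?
Using D(n) = (n−1)[D(n−1) + D(n−2)] with D(1)=0, D(2)=1: D(3)=2; D(4)=9; D(5)=44; D(6)=265. So valid n = 4, 5.
Final answer: 4, 5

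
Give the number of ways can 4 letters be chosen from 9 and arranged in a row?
3,024

P(9,4) = 9!/(9-4)! = 3,024.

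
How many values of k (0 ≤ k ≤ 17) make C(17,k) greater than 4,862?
8

Solution: Row 17 is unimodal and symmetric about k=17/2. C(17,4)=2,380 ≤ 4,862; C(17,5)=6,188 > 4,862; by symmetry C(17,k) > 4,862 for k = 5..12. That's 12 - 5 + 1 = 8 values.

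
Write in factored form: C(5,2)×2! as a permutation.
P(5,2)
C(5,2)×2! = [5!/(2!(3)!)]×2! = 5!/(3)! = P(5,2) = 20.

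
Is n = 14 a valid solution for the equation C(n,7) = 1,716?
No
C(14,7) = 14·13·12·11·10·9·8/7! = 17,297,280/5,040 = 3,432, which does not equal 1,716.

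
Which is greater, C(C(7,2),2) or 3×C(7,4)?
C(C(7,2),2)
C(C(7,2),2)=210, 3×C(7,4)=105.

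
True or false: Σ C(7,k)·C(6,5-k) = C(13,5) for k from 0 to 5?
Vandermonde's identity gives C(13,5) = 1,287; RHS C(13,5) = 1,287.
Final answer: True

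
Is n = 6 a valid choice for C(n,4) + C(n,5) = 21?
C(6,4) + C(6,5) = 15 + 6 = 21, which equals 21.
Final answer: Yes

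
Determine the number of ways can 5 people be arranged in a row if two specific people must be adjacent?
48

Solution: Treat pair as unit: (5-1)! arrangements × 2 internal orders = 48.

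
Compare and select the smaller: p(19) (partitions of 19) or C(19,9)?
p(19)

Working:
Pentagonal recurrence p(n) = p(n−1) + p(n−2) − p(n−5) − p(n−7) + …: p(19) = p(18) + p(17) − p(14) − p(12) + p(7) + p(4) = 385 + 297 − 135 − 77 + 15 + 5 = 490; C(19,9) = 92,378.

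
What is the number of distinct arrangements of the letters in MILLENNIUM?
226,800

Solution: Word has 10 letters (M=2, I=2, L=2, E=1, N=2, U=1). Arrangements: 10!/Π(k!) = 226,800.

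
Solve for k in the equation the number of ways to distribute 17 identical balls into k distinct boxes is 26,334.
6

Explanation: Stars and bars: the count is C(17+k−1, k−1), increasing in k. k=4: C(20,3) = 1,140, k=5: C(21,4) = 5,985, k=6: C(22,5) = 26,334 ✓. So k = 6.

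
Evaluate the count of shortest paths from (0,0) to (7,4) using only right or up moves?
Choose 7 rights from 11 moves: C(11,7) = 330.
Final answer: 330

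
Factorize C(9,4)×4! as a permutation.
P(9,4)

Working:
C(9,4)×4! = [9!/(4!(5)!)]×4! = 9!/(5)! = P(9,4) = 3,024.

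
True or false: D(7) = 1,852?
False

Reasoning: Derangements of 7 elements: D(7) = (7-1)·[D(6) + D(5)] = 6·[265 + 44] = 1,854.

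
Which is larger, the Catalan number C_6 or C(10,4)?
C(10,4)

Working:
C_6 = C(12,6)/(6+1) = 924/7 = 132; C(10,4) = 210.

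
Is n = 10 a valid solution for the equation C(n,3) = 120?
C(10,3) = 10·9·8/3! = 720/6 = 120, which equals 120.

Answer: Yes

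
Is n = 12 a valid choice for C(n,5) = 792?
Yes
C(12,5) = 12·11·10·9·8/5! = 95,040/120 = 792, which equals 792.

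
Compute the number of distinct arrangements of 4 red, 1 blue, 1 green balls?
Multinomial: 6!/(4! × 1! × 1!) = 30.
Final answer: 30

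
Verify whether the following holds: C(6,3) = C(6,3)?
True

Solution: Symmetry C(n,k) = C(n,n-k): C(6,3) = 20 and C(6,3) = 20. Both sides agree, so the statement holds.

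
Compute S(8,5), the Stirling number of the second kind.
1,050

Reasoning: Using the Stirling recurrence: S(n,k) = k·S(n-1,k) + S(n-1,k-1)
S(8,5) = 5·S(7,5) + S(7,4)
         = 5·140 + 350
         = 700 + 350
         = 1,050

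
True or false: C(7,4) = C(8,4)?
LHS = C(7,4) = 35; RHS = C(8,4) = 70. 35 ≠ 70, so the statement does not hold.

Answer: False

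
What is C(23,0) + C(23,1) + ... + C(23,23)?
8,388,608
Sum of binomial coefficients = 2^23 = 8,388,608.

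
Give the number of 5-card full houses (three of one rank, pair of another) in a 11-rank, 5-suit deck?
11,000

Explanation: Triple rank: 11. Triple suits: C(5,3)=10. Pair rank: 10. Pair suits: C(5,2)=10. Total: 11,000.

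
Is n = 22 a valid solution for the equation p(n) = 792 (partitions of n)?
No

Working:
Pentagonal recurrence p(n) = p(n−1) + p(n−2) − p(n−5) − p(n−7) + …: p(22) = p(21) + p(20) − p(17) − p(15) + p(10) + p(7) − p(0) = 792 + 627 − 297 − 176 + 42 + 15 − 1 = 1,002, which does not equal 792.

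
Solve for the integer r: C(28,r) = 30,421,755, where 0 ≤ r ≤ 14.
12

Explanation: C(28,r) is increasing for 0 ≤ r ≤ 14. Stepping up (C(28,r+1) = C(28,r)·(28−r)/(r+1)): C(28,1) = 28, C(28,2) = 378, C(28,3) = 3,276, C(28,4) = 20,475, C(28,5) = 98,280, C(28,6) = 376,740, C(28,7) = 1,184,040, C(28,8) = 3,108,105, C(28,9) = 6,906,900, C(28,10) = 13,123,110, C(28,11) = 21,474,180, C(28,12) = 30,421,755 ✓. So r = 12.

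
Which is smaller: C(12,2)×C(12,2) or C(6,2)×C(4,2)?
C(12,2)×C(12,2)=4,356, C(6,2)×C(4,2)=90.
Final answer: C(6,2)×C(4,2)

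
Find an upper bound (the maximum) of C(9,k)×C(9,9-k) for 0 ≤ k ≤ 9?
15,876

Explanation: C(9,k)·C(9,9-k) = C(9,k)², maximised at the centre k = 4: C(9,4)² = 15,876.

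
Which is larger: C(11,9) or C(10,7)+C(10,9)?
C(10,7)+C(10,9)

Reasoning: C(11,9)=55; C(10,7)+C(10,9)=120+10=130.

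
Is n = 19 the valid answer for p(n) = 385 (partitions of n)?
No

Solution: Pentagonal recurrence p(n) = p(n−1) + p(n−2) − p(n−5) − p(n−7) + …: p(19) = p(18) + p(17) − p(14) − p(12) + p(7) + p(4) = 385 + 297 − 135 − 77 + 15 + 5 = 490, which does not equal 385.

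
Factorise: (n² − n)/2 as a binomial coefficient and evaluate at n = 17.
C(n,2); C(17,2) = 136

Explanation: (n² − n)/2 = n(n−1)/2 = C(n,2). At n = 17: C(17,2) = 136.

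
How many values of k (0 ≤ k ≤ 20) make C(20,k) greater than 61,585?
Row 20 is unimodal and symmetric about k=20/2. C(20,6)=38,760 ≤ 61,585; C(20,7)=77,520 > 61,585; by symmetry C(20,k) > 61,585 for k = 7..13. That's 13 - 7 + 1 = 7 values.

Answer: 7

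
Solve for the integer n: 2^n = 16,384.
14

Working:
16,384 = 1,024 × 16 = 2^10 × 2^4 = 2^14, so n = 14.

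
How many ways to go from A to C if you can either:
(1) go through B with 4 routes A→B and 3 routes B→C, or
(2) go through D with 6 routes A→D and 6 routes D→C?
48

Solution: Route via B: 4×3=12. Route via D: 6×6=36. Total: 48.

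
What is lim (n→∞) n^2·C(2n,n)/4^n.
∞
C(2n,n) ~ 4^n/√(πn), so n^2·C(2n,n)/4^n ~ n^(2 − 1/2)/√π → ∞.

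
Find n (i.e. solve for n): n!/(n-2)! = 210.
15

Working:
n!/(n-2)! = n×(n-1), a product of 2 consecutive integers ≈ (n−0.5)^2. 210^(1/2) + 0.5 ≈ 15.0; check n = 15: 15×14 = 210 ✓. So n = 15.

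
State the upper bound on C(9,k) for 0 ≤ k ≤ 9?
Maximum at k = 4 or k = 5: C(9,4) = 126.
Final answer: 126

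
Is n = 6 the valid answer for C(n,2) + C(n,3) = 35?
C(6,2) + C(6,3) = 15 + 20 = 35, which equals 35.

Answer: Yes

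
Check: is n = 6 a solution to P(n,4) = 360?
Yes

Working:
P(6,4) = 6·5·4·3 = 360, which equals 360.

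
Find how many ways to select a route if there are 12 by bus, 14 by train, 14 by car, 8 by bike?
48

By the addition principle: 12 + 14 + 14 + 8 = 48.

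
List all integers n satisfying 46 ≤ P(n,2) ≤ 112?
8, 9, 10, 11

Explanation: P(7,2)=42; P(8,2)=56; P(9,2)=72; P(10,2)=90; P(11,2)=110; P(12,2)=132. So valid n = 8, 9, 10, 11.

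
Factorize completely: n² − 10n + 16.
(n − 2)(n − 8)
Seek roots whose sum is 10 and product is 16: (2, 8). So n² − 10n + 16 = (n − 2)(n − 8).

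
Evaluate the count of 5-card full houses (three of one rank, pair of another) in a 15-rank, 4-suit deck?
5,040

Triple rank: 15. Triple suits: C(4,3)=4. Pair rank: 14. Pair suits: C(4,2)=6. Total: 5,040.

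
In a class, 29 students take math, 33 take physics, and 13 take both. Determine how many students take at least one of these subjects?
|A∪B| = |A|+|B|-|A∩B| = 29+33-13 = 49.
Final answer: 49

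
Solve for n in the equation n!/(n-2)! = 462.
22

Explanation: n!/(n-2)! = n×(n-1), a product of 2 consecutive integers ≈ (n−0.5)^2. 462^(1/2) + 0.5 ≈ 22.0; check n = 22: 22×21 = 462 ✓. So n = 22.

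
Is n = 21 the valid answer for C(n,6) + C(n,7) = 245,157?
No
C(21,6) + C(21,7) = 54,264 + 116,280 = 170,544, which does not equal 245,157.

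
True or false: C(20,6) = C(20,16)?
False

Solution: C(20,6) = 38,760 but C(20,16) = 4,845; symmetry gives C(20,6) = C(20,14), not C(20,16).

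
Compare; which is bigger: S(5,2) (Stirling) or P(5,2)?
P(5,2)

Explanation: S(5,2) = 2·S(4,2) + S(4,1) = 2·7 + 1 = 15; P(5,2) = 20.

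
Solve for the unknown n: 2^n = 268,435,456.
28

268,435,456 = 1,024 × 1,024 × 256 = 2^10 × 2^10 × 2^8 = 2^28, so n = 28.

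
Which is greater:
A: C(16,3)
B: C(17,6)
B

Reasoning: A=C(16,3)=560, B=C(17,6)=12,376.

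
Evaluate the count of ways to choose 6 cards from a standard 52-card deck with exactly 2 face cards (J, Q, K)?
6,031,740

Working:
12 face cards and 40 non-face cards: C(12,2) × C(40,4) = 66 × 91,390 = 6,031,740.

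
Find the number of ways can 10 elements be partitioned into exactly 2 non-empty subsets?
511
This equals S(10,2), the Stirling number of the 2nd kind.
Using the Stirling recurrence: S(n,k) = k·S(n-1,k) + S(n-1,k-1)
S(10,2) = 2·S(9,2) + S(9,1)
         = 2·255 + 1
         = 510 + 1
         = 511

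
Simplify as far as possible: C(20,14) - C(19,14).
27,132

Solution: C(20,14) - C(19,14) = C(19,13) = 27,132.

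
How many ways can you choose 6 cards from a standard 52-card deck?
20,358,520

Explanation: C(52,6) = 20,358,520.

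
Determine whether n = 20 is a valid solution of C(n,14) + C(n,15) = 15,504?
C(20,14) + C(20,15) = 38,760 + 15,504 = 54,264, which does not equal 15,504.

Answer: No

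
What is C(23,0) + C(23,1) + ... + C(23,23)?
8,388,608

Reasoning: Sum of binomial coefficients = 2^23 = 8,388,608.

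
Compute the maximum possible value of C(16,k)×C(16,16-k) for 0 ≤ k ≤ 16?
165,636,900

Working:
C(16,k)·C(16,16-k) = C(16,k)², maximised at the centre k = 8: C(16,8)² = 165,636,900.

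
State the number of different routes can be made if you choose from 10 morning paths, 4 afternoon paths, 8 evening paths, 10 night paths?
3,200
By the multiplication principle: 10 × 4 × 8 × 10 = 3,200.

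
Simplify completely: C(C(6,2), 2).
105

Explanation: C(6,2) = 15, then C(15, 2) = 105.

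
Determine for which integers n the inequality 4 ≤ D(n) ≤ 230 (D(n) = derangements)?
4, 5

Reasoning: Using D(n) = (n−1)[D(n−1) + D(n−2)] with D(1)=0, D(2)=1: D(3)=2; D(4)=9; D(5)=44; D(6)=265. So valid n = 4, 5.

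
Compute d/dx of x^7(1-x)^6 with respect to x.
7x^6(1-x)^6 - 6x^7(1-x)^5

Reasoning: Product rule: 7x^{6}(1-x)^{6} + x^7·(-6)(1-x)^{5}.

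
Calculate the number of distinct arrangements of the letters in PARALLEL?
3,360
Word has 8 letters (P=1, A=2, R=1, L=3, E=1). Arrangements: 8!/Π(k!) = 3,360.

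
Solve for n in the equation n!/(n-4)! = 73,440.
18

Reasoning: n!/(n-4)! = n×(n-1)×(n-2)×(n-3), a product of 4 consecutive integers ≈ (n−1.5)^4. 73,440^(1/4) + 1.5 ≈ 18.0; check n = 18: 18×17×16×15 = 73,440 ✓. So n = 18.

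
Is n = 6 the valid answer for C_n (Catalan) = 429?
No

Working:
C_6 = C(12,6)/(6+1) = 924/7 = 132, which does not equal 429.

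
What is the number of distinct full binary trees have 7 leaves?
132

Solution: Using the Catalan number formula: C_n = C(2n, n) / (n+1)
C_6 = C(12, 6) / (6+1)
     = 924 / 7
     = 132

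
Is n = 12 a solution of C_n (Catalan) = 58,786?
No

Working:
C_12 = C(24,12)/(12+1) = 2,704,156/13 = 208,012, which does not equal 58,786.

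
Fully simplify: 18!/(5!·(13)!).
This is C(18,5) = 8,568.

Answer: 8,568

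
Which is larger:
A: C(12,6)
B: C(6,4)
A

Solution: A=C(12,6)=924, B=C(6,4)=15.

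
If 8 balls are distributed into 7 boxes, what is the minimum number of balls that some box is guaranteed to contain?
2

Working:
Pigeonhole: ⌈8/7⌉ = 2.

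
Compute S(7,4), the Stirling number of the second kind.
350

Reasoning: Using the Stirling recurrence: S(n,k) = k·S(n-1,k) + S(n-1,k-1)
S(7,4) = 4·S(6,4) + S(6,3)
         = 4·65 + 90
         = 260 + 90
         = 350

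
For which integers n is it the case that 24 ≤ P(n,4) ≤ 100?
4

Reasoning: P(3,4)=0; P(4,4)=24; P(5,4)=120. So valid n = 4.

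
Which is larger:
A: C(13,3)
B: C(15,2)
A=C(13,3)=286, B=C(15,2)=105.

Answer: A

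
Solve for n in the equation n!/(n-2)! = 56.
8

n!/(n-2)! = n×(n-1), a product of 2 consecutive integers ≈ (n−0.5)^2. 56^(1/2) + 0.5 ≈ 8.0; check n = 8: 8×7 = 56 ✓. So n = 8.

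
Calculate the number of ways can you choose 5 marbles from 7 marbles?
21

Explanation: C(7,5) = 7! / (5! × (7-5)!)
         = 7! / (5! × 2!)
         = 21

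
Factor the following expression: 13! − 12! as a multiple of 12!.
13! − 12! = 13·12! − 12! = (13 − 1)·12! = 12 × 12! = 5,748,019,200.
Final answer: 12 × 12! = 5,748,019,200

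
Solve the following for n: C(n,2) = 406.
29

C(n,2) = n(n−1)/2! is increasing in n, and n(n−1) = 2!·406 = 812 ≈ (n−0.5)^2 gives n ≈ 29.0. Check: C(27,2) = 351, C(28,2) = 378, C(29,2) = 406 ✓. So n = 29.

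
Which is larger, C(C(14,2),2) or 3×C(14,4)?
C(C(14,2),2)
C(C(14,2),2)=4,095, 3×C(14,4)=3,003.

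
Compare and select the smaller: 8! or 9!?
8!

8!=40,320, 9!=362,880. 9! > 8!.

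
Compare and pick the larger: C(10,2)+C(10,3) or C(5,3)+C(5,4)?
C(10,2)+C(10,3)

Solution: First=165, Second=15.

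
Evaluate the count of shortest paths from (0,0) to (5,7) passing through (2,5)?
210

Reasoning: To (2,5): C(7,2)=21. From there: C(5,3)=10. Total: 210.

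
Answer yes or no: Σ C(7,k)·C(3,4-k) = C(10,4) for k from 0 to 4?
Vandermonde's identity gives C(10,4) = 210; RHS C(10,4) = 210.

Answer: Yes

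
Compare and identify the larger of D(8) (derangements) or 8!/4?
D(8) = (8-1)·[D(7) + D(6)] = 7·[1,854 + 265] = 14,833; 8!/4 = 40,320/4 = 10,080.
Final answer: D(8)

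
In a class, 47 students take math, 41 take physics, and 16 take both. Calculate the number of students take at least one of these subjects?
72

Explanation: |A∪B| = |A|+|B|-|A∩B| = 47+41-16 = 72.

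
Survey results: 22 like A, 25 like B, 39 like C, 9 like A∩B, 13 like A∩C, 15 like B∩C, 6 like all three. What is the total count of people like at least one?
|A∪B∪C| = 22+25+39-9-13-15+6 = 55.
Final answer: 55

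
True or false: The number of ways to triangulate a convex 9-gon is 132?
Triangulations of a convex 9-gon are counted by the Catalan number C_7: C_7 = C(14,7)/(7+1) = 3,432/8 = 429.

Answer: False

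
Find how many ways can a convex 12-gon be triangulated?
Using the Catalan number formula: C_n = C(2n, n) / (n+1)
C_10 = C(20, 10) / (10+1)
     = 184756 / 11
     = 16,796
Final answer: 16,796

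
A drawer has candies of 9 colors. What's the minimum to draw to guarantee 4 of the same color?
28

Working:
Worst case: 3 of each = 27. One more: 28.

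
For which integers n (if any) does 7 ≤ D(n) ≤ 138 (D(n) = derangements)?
4, 5

Explanation: Using D(n) = (n−1)[D(n−1) + D(n−2)] with D(1)=0, D(2)=1: D(3)=2; D(4)=9; D(5)=44; D(6)=265. So valid n = 4, 5.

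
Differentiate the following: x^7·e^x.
Product rule: d/dx[x^7]·e^x + x^7·d/dx[e^x] = 7x^{6}e^x + x^7e^x.
Final answer: (7x^6 + x^7)e^x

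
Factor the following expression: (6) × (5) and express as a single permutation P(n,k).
P(6,2) = 6!/(4)!

Reasoning: Product of 2 consecutive descending integers starting at 6: P(6,2) = 6!/4! = 30.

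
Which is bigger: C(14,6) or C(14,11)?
C(14,6)
C(14,6)=3,003, C(14,11)=364.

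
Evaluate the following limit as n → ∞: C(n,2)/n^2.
1/2

Explanation: C(n,2) ≈ n^2/2! for large n. Limit = 1/2! = 1/2.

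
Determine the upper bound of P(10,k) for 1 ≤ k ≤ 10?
3,628,800
P(10,k) increases in k, so maximum at k = 10: 10! = 3,628,800.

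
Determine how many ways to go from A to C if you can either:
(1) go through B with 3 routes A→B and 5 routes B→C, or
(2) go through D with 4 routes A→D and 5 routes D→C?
Route via B: 3×5=15. Route via D: 4×5=20. Total: 35.
Final answer: 35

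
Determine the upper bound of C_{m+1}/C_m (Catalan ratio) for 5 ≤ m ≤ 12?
25/7

Solution: C_{m+1}/C_m = 2(2m+1)/(m+2), which increases with m. Maximum at m = 12: 2·25/14 = 25/7.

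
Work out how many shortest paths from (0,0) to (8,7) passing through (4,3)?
2,450

Explanation: To (4,3): C(7,4)=35. From there: C(8,4)=70. Total: 2,450.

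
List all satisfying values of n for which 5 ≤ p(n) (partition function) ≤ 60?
4, 5, 6, 7, 8, 9, 10, 11

Reasoning: Tabulating p(n) via p(n) = p(n−1) + p(n−2) − p(n−5) − p(n−7) + …: p(3)=3; p(4)=5; p(5)=7; p(6)=11; p(7)=15; p(8)=22; p(9)=30; p(10)=42; p(11)=56; p(12)=77. So valid n = 4, 5, 6, 7, 8, 9, 10, 11.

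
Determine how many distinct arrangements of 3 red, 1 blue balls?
4

Explanation: Multinomial: 4!/(3! × 1!) = 4.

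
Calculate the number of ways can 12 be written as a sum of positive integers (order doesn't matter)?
77

Pentagonal recurrence p(n) = p(n−1) + p(n−2) − p(n−5) − p(n−7) + …: p(12) = p(11) + p(10) − p(7) − p(5) + p(0) = 56 + 42 − 15 − 7 + 1 = 77.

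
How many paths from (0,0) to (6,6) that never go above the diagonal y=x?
132

Counted by the Catalan number C_6: C_6 = C(12,6)/(6+1) = 924/7 = 132.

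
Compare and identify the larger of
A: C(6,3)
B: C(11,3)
B

Working:
A=C(6,3)=20, B=C(11,3)=165.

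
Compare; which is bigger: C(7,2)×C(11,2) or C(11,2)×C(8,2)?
C(7,2)×C(11,2)=1,155, C(11,2)×C(8,2)=1,540.
Final answer: C(11,2)×C(8,2)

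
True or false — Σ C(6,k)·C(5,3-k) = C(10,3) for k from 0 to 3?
False

Vandermonde's identity gives C(11,3) = 165; RHS C(10,3) = 120.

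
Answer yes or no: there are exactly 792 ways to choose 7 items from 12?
C(12,7) = 792.
Final answer: Yes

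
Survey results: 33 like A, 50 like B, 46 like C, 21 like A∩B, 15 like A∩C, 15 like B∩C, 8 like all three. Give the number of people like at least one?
|A∪B∪C| = 33+50+46-21-15-15+8 = 86.
Final answer: 86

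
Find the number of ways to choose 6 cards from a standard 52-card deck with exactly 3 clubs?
2,613,754

Working:
13 clubs and 39 non-clubs: C(13,3) × C(39,3) = 286 × 9139 = 2,613,754.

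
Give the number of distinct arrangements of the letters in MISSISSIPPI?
34,650

Explanation: Word has 11 letters (M=1, I=4, S=4, P=2). Arrangements: 11!/Π(k!) = 34,650.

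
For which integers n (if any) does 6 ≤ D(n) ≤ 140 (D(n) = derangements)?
Using D(n) = (n−1)[D(n−1) + D(n−2)] with D(1)=0, D(2)=1: D(3)=2; D(4)=9; D(5)=44; D(6)=265. So valid n = 4, 5.

Answer: 4, 5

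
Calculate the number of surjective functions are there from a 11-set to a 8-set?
479,001,600

Working:
Onto functions = 8! × S(11,8)
First compute S(11,8) via recurrence:
Using the Stirling recurrence: S(n,k) = k·S(n-1,k) + S(n-1,k-1)
S(11,8) = 8·S(10,8) + S(10,7)
         = 8·750 + 5880
         = 6000 + 5880
         = 11,880
Then: 40320 × 11880 = 479,001,600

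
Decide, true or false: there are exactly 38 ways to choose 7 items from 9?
False

Solution: C(9,7) = 36 ≠ 38.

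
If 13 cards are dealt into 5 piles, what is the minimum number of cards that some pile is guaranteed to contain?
3

Explanation: Pigeonhole: ⌈13/5⌉ = 3.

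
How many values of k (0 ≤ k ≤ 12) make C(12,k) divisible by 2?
9

Explanation: Checking C(12,k) mod 2 for k = 0..12: divisible at k = 1, 2, 3, 5, 6, 7, 9, 10, 11. That's 9 values.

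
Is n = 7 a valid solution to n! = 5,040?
Yes

Reasoning: 7! = 7·6! = 7·720 = 5,040, which equals 5,040.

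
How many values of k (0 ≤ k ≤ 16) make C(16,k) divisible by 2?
15
Checking C(16,k) mod 2 for k = 0..16: divisible at k = 1, 2, 3, 4, 5, 6, 7, 8, 9, 10, 11, 12, 13, 14, 15. That's 15 values.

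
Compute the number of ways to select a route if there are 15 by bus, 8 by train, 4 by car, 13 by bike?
40

By the addition principle: 15 + 8 + 4 + 13 = 40.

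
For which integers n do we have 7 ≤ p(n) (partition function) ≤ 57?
Tabulating p(n) via p(n) = p(n−1) + p(n−2) − p(n−5) − p(n−7) + …: p(4)=5; p(5)=7; p(6)=11; p(7)=15; p(8)=22; p(9)=30; p(10)=42; p(11)=56; p(12)=77. So valid n = 5, 6, 7, 8, 9, 10, 11.

Answer: 5, 6, 7, 8, 9, 10, 11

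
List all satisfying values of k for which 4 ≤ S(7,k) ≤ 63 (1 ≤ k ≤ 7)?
2, 6
S(7,1)=1; S(7,2)=63; S(7,3)=301; S(7,4)=350; S(7,5)=140; S(7,6)=21; S(7,7)=1. So valid k = 2, 6.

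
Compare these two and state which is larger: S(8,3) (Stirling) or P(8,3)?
S(8,3)

Working:
S(8,3) = 3·S(7,3) + S(7,2) = 3·301 + 63 = 966; P(8,3) = 336.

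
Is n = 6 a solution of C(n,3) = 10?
No

C(6,3) = 6·5·4/3! = 120/6 = 20, which does not equal 10.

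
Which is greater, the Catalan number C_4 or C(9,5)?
C(9,5)

Working:
C_4 = C(8,4)/(4+1) = 70/5 = 14; C(9,5) = 126.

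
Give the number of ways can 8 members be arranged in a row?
Arrangements of 8 distinct objects: 8! = 40,320.
Final answer: 40,320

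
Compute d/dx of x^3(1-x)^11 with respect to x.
Product rule: 3x^{2}(1-x)^{11} + x^3·(-11)(1-x)^{10}.

Answer: 3x^2(1-x)^11 - 11x^3(1-x)^10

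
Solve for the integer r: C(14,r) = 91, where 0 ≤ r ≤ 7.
2

Solution: C(14,r) is increasing for 0 ≤ r ≤ 7. Stepping up (C(14,r+1) = C(14,r)·(14−r)/(r+1)): C(14,1) = 14, C(14,2) = 91 ✓. So r = 2.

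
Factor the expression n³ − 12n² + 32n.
n(n − 4)(n − 8)

Working:
n³ − 12n² + 32n = n(n² − 12n + 32) = n(n − 4)(n − 8).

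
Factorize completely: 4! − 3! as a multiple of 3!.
3 × 3! = 18

Reasoning: 4! − 3! = 4·3! − 3! = (4 − 1)·3! = 3 × 3! = 18.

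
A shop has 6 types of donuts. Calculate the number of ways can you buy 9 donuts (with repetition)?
2,002

Reasoning: Stars and bars: C(9+6-1, 9) = C(14, 9) = 2,002.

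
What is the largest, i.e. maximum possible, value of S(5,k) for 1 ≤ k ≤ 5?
Row S(5,k) for k = 1..5 (via S(n,k) = k·S(n−1,k) + S(n−1,k−1)): 1, 15, 25, 10, 1. The row is unimodal; maximum at k = 3: 25.
Final answer: 25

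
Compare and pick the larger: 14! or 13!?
14!=87,178,291,200, 13!=6,227,020,800. 14! > 13!.
Final answer: 14!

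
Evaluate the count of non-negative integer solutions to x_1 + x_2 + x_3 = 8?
C(8+3-1, 3-1) = 45.

Answer: 45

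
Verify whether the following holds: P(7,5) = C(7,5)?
False
P(7,5) = 2,520 but C(7,5) = 21; they differ by a factor of 5! = 120, so the statement does not hold.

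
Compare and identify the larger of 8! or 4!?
8!=40,320, 4!=24. 8! > 4!.

Answer: 8!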